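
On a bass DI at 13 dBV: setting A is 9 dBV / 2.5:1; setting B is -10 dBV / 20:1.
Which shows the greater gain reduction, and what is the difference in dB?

A: overshoot 4 dB → output overshoot 1.6 dB → GR 2.4 dB.
B: overshoot 23 dB → output overshoot 1.15 dB → GR 21.85 dB.
Difference: 19.45 dB in favour of B.

B, by 19.45 dB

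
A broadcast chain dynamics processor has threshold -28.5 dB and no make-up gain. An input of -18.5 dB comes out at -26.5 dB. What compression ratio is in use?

Input overshoot = -18.5 − (-28.5) = 10 dB; output overshoot = -26.5 − (-28.5) = 2 dB.
Ratio = 10 / 2 = 5.

5:1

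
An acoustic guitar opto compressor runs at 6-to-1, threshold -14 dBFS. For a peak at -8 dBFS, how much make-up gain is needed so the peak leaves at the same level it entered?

The peak compresses to -14 + 6/6 = -13 dBFS.
To reach -8 dBFS requires -8 − (-13) = 5 dB of make-up.

5 dB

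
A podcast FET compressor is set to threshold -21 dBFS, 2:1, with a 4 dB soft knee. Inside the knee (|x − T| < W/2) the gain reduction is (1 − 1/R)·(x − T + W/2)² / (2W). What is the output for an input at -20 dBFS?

-20.5625 dBFS

x − T + W/2 = -20 − (-21) + 2 = 3.
GR = (1 − 1/2) × 3² / 8 = 0.5 × 9 / 8 = 0.5625 dB.
Output = -20 − 0.5625 = -20.5625 dBFS.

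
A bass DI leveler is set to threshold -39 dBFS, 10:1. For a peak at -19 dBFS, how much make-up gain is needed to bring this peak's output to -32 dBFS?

Overshoot 20 dB → 20/10 = 2 dB after compression, so the compressed level is -39 + 2 = -37 dBFS.
Make-up = target − compressed = -32 − (-37) = 5 dB.

5 dB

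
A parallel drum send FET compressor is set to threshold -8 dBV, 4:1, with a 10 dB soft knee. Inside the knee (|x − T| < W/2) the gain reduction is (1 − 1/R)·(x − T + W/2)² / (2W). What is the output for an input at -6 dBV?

-7.8375 dBV

x − T + W/2 = -6 − (-8) + 5 = 7.
GR = (1 − 1/4) × 7² / 20 = 0.75 × 49 / 20 = 1.8375 dB.
Output = -6 − 1.8375 = -7.8375 dBV.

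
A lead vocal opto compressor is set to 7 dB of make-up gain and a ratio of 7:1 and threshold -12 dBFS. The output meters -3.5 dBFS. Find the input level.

-1.5 dBFS

Stripping the +7 dB make-up gives -10.5 dBFS at the gain stage.
Post-compression overshoot = -10.5 − (-12) = 1.5 dB.
Undo the ratio: input overshoot = 1.5 × 7 = 10.5 dB, giving input = -1.5 dBFS.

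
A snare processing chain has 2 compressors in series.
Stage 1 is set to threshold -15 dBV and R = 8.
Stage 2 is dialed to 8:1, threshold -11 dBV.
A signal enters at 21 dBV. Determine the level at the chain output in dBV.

-10.9375 dBV

Stage 1: 36 dB above -15 dBV, reduced 8:1 to 4.5 dB above → -10.5 dBV.
Stage 2: overshoot 0.5 dB → 0.5/8 = 0.0625 dB → -10.9375 dBV.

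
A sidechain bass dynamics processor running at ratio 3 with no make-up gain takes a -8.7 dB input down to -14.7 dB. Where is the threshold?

-17.7 dB

Gain reduction = -8.7 − (-14.7) = 6 dB; output overshoot = GR / (R − 1) = 6 / 2 = 3 dB.
Threshold = output − output overshoot = -14.7 − 3 = -17.7 dB.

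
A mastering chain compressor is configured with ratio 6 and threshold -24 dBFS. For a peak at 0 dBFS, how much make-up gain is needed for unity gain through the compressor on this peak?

20 dB

The peak compresses to -24 + 24/6 = -20 dBFS.
To reach 0 dBFS requires 0 − (-20) = 20 dB of make-up.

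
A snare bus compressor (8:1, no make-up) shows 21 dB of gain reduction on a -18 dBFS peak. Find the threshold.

Let T be the threshold. Output overshoot = (input overshoot)/R, so -39 − T = (-18 − T)/8.
8·(-39 − T) = -18 − T → 7·T = -312 − (-18) = -294.
T = -294/7 = -42 dBFS.

-42 dBFS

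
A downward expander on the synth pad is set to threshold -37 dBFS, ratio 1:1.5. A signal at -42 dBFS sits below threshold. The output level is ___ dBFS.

-44.5 dBFS

Undershoot = (-37) − (-42) = 5 dB.
At 1:1.5, that expands to 7.5 dB under threshold.
Output = -37 − 7.5 = -44.5 dBFS.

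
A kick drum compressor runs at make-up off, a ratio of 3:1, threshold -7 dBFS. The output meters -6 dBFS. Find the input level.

The compressed level sits -6 − (-7) = 1 dB over threshold.
Before 3:1 compression the overshoot was 1 × 3 = 3 dB, so input = -7 + 3 = -4 dBFS.

-4 dBFS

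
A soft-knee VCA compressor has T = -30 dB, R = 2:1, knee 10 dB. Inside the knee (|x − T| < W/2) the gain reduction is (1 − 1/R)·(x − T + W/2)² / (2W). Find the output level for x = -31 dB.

x − T + W/2 = -31 − (-30) + 5 = 4.
GR = (1 − 1/2) × 4² / 20 = 0.5 × 16 / 20 = 0.4 dB.
Output = -31 − 0.4 = -31.4 dB.

-31.4 dB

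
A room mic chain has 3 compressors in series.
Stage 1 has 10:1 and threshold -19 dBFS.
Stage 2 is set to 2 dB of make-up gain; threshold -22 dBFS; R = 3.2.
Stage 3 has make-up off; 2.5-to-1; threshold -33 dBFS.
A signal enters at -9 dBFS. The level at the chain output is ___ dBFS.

Stage 1: overshoot 10 dB → 10/10 = 1 dB → -18 dBFS.
Stage 2: overshoot 4 dB → 4/3.2 = 1.25 dB → -20.75 dBFS; +2 dB make-up → -18.75 dBFS.
Stage 3: -18.75 dBFS is 14.25 dB over -33 dBFS; at 2.5:1 that becomes 5.7 dB over, giving -27.3 dBFS.

-27.3 dBFS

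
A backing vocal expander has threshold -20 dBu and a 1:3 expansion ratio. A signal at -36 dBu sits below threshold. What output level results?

-68 dBu

The input is 16 dB below the -20 dBu threshold.
A 1:3 expander multiplies undershoot by 3: 16 × 3 = 48 dB below threshold.
Output = -20 − 48 = -68 dBu.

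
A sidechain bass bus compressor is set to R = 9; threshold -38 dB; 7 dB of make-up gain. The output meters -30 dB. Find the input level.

-29 dB

Stripping the +7 dB make-up gives -37 dB at the gain stage.
Post-compression overshoot = -37 − (-38) = 1 dB.
Before 9:1 compression the overshoot was 1 × 9 = 9 dB, so input = -38 + 9 = -29 dB.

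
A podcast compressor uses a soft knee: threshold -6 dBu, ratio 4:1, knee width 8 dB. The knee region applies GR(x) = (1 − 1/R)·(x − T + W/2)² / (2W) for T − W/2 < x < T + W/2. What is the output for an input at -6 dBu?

x − T + W/2 = -6 − (-6) + 4 = 4.
GR = (1 − 1/4) × 4² / 16 = 0.75 × 16 / 16 = 0.75 dB.
Output = -6 − 0.75 = -6.75 dBu.

-6.75 dBu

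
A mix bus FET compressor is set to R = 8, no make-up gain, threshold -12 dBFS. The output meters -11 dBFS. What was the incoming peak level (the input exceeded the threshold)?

The compressed level sits -11 − (-12) = 1 dB over threshold.
Before 8:1 compression the overshoot was 1 × 8 = 8 dB, so input = -12 + 8 = -4 dBFS.

-4 dBFS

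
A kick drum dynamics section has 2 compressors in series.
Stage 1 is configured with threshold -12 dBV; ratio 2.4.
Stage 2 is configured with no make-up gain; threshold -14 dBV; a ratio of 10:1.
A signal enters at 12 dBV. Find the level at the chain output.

-12.8 dBV

Stage 1: overshoot 24 dB → 24/2.4 = 10 dB → -2 dBV.
Stage 2: overshoot 12 dB → 12/10 = 1.2 dB → -12.8 dBV.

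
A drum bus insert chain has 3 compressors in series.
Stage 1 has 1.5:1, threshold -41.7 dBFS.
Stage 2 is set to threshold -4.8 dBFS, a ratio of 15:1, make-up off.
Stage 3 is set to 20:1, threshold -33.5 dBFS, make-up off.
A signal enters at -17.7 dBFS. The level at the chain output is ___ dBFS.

-33.11 dBFS

Stage 1: -17.7 dBFS is 24 dB over -41.7 dBFS; at 1.5:1 that becomes 16 dB over, giving -25.7 dBFS.
Stage 2: -25.7 dBFS is at or below the -4.8 dBFS threshold — no compression; output -25.7 dBFS.
Stage 3: overshoot 7.8 dB → 7.8/20 = 0.39 dB → -33.11 dBFS.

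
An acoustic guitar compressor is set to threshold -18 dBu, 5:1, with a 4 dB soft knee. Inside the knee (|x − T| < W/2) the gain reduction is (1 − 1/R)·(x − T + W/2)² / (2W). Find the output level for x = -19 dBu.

-19.1 dBu

x − T + W/2 = -19 − (-18) + 2 = 1.
GR = (1 − 1/5) × 1² / 8 = 0.8 × 1 / 8 = 0.1 dB.
Output = -19 − 0.1 = -19.1 dBu.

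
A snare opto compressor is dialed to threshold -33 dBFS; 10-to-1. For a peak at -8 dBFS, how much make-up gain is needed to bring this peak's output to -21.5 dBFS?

Without make-up, output = threshold + overshoot/10 = -33 + 2.5 = -30.5 dBFS.
Gap to target: 9 dB.

9 dB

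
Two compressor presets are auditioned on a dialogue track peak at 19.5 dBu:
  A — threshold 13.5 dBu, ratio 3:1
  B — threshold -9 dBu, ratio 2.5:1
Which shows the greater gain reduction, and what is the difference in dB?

A: 6 dB over, compressed to 2 dB over, so 4 dB of GR.
B: 28.5 dB over, compressed to 11.4 dB over, so 17.1 dB of GR.
B reduces 13.1 dB more.

B, by 13.1 dB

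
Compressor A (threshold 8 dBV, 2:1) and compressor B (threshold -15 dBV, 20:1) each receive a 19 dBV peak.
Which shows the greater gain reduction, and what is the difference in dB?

A: 11 dB over, compressed to 5.5 dB over, so 5.5 dB of GR.
B: 34 dB over, compressed to 1.7 dB over, so 32.3 dB of GR.
B reduces 26.8 dB more.

B, by 26.8 dB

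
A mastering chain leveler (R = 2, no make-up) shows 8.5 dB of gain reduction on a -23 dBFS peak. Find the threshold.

-40 dBFS

Let T be the threshold. Output overshoot = (input overshoot)/R, so -31.5 − T = (-23 − T)/2.
2·(-31.5 − T) = -23 − T → 1·T = -63 − (-23) = -40.
T = -40/1 = -40 dBFS.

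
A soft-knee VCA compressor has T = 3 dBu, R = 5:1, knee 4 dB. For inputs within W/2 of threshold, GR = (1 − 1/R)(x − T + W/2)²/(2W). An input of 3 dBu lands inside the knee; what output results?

x − T + W/2 = 3 − 3 + 2 = 2.
GR = (1 − 1/5) × 2² / 8 = 0.8 × 4 / 8 = 0.4 dB.
Output = 3 − 0.4 = 2.6 dBu.

2.6 dBu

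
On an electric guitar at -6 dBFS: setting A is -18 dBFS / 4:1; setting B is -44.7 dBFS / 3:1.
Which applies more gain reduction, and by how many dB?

B, by 16.8 dB

A: GR = 12 − 12/4 = 9 dB.
B: GR = 38.7 − 38.7/3 = 25.8 dB.
B reduces 16.8 dB more.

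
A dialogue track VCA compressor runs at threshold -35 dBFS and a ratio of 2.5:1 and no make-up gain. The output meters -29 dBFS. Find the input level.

-20 dBFS

Post-compression overshoot = -29 − (-35) = 6 dB.
Before 2.5:1 compression the overshoot was 6 × 2.5 = 15 dB, so input = -35 + 15 = -20 dBFS.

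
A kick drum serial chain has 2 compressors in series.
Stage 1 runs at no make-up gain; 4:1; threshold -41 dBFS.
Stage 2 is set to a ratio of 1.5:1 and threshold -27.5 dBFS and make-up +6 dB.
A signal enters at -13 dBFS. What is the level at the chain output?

Stage 1: 28 dB above -41 dBFS, reduced 4:1 to 7 dB above → -34 dBFS.
Stage 2: -34 dBFS is at or below the -27.5 dBFS threshold — no compression; make-up brings it to -28 dBFS.

-28 dBFS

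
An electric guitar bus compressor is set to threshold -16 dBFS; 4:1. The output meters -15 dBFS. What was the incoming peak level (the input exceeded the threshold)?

-12 dBFS

The compressed level sits -15 − (-16) = 1 dB over threshold.
Before 4:1 compression the overshoot was 1 × 4 = 4 dB, so input = -16 + 4 = -12 dBFS.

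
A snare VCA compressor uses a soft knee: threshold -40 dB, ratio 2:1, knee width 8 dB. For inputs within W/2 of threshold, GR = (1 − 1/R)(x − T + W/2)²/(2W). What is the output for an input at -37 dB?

x − T + W/2 = -37 − (-40) + 4 = 7.
GR = (1 − 1/2) × 7² / 16 = 0.5 × 49 / 16 = 1.53125 dB.
Output = -37 − 1.53125 = -38.53125 dB.

-38.53125 dB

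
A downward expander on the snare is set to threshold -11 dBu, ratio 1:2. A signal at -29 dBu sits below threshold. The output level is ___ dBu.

-47 dBu

Undershoot = (-11) − (-29) = 18 dB.
At 1:2, that expands to 36 dB under threshold.
Output = -11 − 36 = -47 dBu.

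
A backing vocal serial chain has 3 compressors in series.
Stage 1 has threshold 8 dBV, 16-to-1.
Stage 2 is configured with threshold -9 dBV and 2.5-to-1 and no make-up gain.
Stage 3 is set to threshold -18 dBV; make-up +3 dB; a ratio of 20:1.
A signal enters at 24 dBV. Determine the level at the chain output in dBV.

-14.19 dBV

Stage 1: overshoot 16 dB → 16/16 = 1 dB → 9 dBV.
Stage 2: overshoot 18 dB → 18/2.5 = 7.2 dB → -1.8 dBV.
Stage 3: overshoot 16.2 dB → 16.2/20 = 0.81 dB → -17.19 dBV; +3 dB make-up → -14.19 dBV.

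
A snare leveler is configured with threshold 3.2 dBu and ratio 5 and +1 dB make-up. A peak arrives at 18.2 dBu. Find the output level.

7.2 dBu

18.2 dBu sits 15 dB over threshold.
The 15 dB excess becomes 3 dB after 5:1 reduction.
Output = 3.2 + 3 = 6.2 dBu; make-up adds 1 dB, giving 7.2 dBu.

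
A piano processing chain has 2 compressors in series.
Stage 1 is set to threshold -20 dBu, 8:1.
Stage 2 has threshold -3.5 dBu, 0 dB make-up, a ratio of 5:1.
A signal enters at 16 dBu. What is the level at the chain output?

Stage 1: 36 dB above -20 dBu, reduced 8:1 to 4.5 dB above → -15.5 dBu.
Stage 2: -15.5 dBu ≤ -3.5 dBu, so stage 2 doesn't engage; output -15.5 dBu.

-15.5 dBu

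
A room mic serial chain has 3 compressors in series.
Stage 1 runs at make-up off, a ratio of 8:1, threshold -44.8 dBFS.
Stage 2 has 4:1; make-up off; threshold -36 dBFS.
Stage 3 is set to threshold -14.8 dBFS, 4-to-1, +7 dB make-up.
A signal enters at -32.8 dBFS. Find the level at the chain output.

-36.3 dBFS

Stage 1: overshoot 12 dB → 12/8 = 1.5 dB → -43.3 dBFS.
Stage 2: below threshold (-43.3 ≤ -36); passes unchanged; output -43.3 dBFS.
Stage 3: below threshold (-43.3 ≤ -14.8); passes unchanged; make-up brings it to -36.3 dBFS.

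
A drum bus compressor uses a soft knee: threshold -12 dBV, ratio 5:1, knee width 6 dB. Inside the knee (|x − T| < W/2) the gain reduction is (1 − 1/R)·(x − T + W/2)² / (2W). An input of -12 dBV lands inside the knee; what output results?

-12.6 dBV

x − T + W/2 = -12 − (-12) + 3 = 3.
GR = (1 − 1/5) × 3² / 12 = 0.8 × 9 / 12 = 0.6 dB.
Output = -12 − 0.6 = -12.6 dBV.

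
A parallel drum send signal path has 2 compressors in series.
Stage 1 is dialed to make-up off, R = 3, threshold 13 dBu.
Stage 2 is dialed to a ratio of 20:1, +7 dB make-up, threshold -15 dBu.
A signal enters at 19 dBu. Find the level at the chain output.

-6.5 dBu

Stage 1: 19 dBu is 6 dB over 13 dBu; at 3:1 that becomes 2 dB over, giving 15 dBu.
Stage 2: overshoot 30 dB → 30/20 = 1.5 dB → -13.5 dBu; +7 dB make-up → -6.5 dBu.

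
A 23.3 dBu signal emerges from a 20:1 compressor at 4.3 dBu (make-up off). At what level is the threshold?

Input is 20 dB above T (since output overshoot × R = input overshoot: (4.3 − T)·20 = 23.3 − T gives T = 3.3 dBu).
Check: 3.3 + (23.3 − 3.3)/20 = 3.3 + 1 = 4.3 dBu. ✓

3.3 dBu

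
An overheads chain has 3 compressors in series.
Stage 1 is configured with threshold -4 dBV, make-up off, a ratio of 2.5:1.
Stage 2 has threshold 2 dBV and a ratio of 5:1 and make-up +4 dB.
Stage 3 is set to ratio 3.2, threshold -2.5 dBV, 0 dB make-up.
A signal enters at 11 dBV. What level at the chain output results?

0.15625 dBV

Stage 1: 15 dB above -4 dBV, reduced 2.5:1 to 6 dB above → 2 dBV.
Stage 2: below threshold (2 ≤ 2); passes unchanged; make-up brings it to 6 dBV.
Stage 3: 6 dBV is 8.5 dB over -2.5 dBV; at 3.2:1 that becomes 2.65625 dB over, giving 0.15625 dBV.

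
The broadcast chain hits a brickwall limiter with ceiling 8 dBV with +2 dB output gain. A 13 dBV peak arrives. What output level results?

10 dBV

At ∞:1, everything above 8 dBV is held at the ceiling.
Output gain then adds 2 dB: 8 + 2 = 10 dBV.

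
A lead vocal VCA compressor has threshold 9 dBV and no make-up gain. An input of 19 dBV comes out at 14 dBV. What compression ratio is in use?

Input overshoot = 19 − 9 = 10 dB; output overshoot = 14 − 9 = 5 dB.
Ratio = 10 / 5 = 2.

2:1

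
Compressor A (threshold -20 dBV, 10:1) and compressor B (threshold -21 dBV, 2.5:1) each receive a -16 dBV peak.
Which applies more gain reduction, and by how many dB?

A, by 0.6 dB

A: GR = 4 − 4/10 = 3.6 dB.
B: GR = 5 − 5/2.5 = 3 dB.
A reduces 0.6 dB more.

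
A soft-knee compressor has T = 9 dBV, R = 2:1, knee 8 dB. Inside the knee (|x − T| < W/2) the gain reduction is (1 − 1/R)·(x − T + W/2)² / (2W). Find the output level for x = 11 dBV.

x − T + W/2 = 11 − 9 + 4 = 6.
GR = (1 − 1/2) × 6² / 16 = 0.5 × 36 / 16 = 1.125 dB.
Output = 11 − 1.125 = 9.875 dBV.

9.875 dBV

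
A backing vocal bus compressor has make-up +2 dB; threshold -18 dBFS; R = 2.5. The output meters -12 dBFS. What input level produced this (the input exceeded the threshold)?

Remove make-up: -12 − 2 = -14 dBFS.
The compressed level sits -14 − (-18) = 4 dB over threshold.
Before 2.5:1 compression the overshoot was 4 × 2.5 = 10 dB, so input = -18 + 10 = -8 dBFS.

-8 dBFS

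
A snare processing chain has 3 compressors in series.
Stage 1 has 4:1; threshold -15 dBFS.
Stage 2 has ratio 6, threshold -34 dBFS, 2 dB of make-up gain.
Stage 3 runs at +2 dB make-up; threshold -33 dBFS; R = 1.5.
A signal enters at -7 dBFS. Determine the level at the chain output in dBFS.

-28 dBFS

Stage 1: -7 dBFS is 8 dB over -15 dBFS; at 4:1 that becomes 2 dB over, giving -13 dBFS.
Stage 2: overshoot 21 dB → 21/6 = 3.5 dB → -30.5 dBFS; +2 dB make-up → -28.5 dBFS.
Stage 3: -28.5 dBFS is 4.5 dB over -33 dBFS; at 1.5:1 that becomes 3 dB over, giving -30 dBFS; +2 dB make-up → -28 dBFS.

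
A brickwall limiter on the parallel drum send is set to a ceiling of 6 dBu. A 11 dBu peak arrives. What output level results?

The limiter clamps the peak to its 6 dBu ceiling.

6 dBu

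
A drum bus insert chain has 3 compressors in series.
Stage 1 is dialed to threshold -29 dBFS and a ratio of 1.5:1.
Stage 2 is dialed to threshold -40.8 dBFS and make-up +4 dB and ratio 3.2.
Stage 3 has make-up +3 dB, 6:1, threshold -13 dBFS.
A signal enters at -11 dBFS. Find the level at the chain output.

Stage 1: 18 dB above -29 dBFS, reduced 1.5:1 to 12 dB above → -17 dBFS.
Stage 2: overshoot 23.8 dB → 23.8/3.2 = 7.4375 dB → -33.3625 dBFS; +4 dB make-up → -29.3625 dBFS.
Stage 3: -29.3625 dBFS ≤ -13 dBFS, so stage 3 doesn't engage; make-up brings it to -26.3625 dBFS.

-26.3625 dBFS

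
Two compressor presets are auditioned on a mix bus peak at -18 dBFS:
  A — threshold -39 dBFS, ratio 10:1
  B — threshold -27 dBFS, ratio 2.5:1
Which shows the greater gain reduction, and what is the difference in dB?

A, by 13.5 dB

A: overshoot 21 dB → output overshoot 2.1 dB → GR 18.9 dB.
B: overshoot 9 dB → output overshoot 3.6 dB → GR 5.4 dB.
A applies 13.5 dB more gain reduction.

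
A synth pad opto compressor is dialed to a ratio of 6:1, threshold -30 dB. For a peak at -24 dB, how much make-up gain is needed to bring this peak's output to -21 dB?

Without make-up, output = threshold + overshoot/6 = -30 + 1 = -29 dB.
Gap to target: 8 dB.

8 dB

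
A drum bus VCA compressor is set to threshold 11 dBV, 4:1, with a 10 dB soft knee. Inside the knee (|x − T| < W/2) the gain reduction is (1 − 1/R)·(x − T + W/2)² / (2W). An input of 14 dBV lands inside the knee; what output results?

x − T + W/2 = 14 − 11 + 5 = 8.
GR = (1 − 1/4) × 8² / 20 = 0.75 × 64 / 20 = 2.4 dB.
Output = 14 − 2.4 = 11.6 dBV.

11.6 dBV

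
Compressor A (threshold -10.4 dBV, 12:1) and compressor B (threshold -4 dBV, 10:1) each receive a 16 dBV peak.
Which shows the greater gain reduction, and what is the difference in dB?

A, by 6.2 dB

A: 26.4 dB over, compressed to 2.2 dB over, so 24.2 dB of GR.
B: 20 dB over, compressed to 2 dB over, so 18 dB of GR.
A applies 6.2 dB more gain reduction.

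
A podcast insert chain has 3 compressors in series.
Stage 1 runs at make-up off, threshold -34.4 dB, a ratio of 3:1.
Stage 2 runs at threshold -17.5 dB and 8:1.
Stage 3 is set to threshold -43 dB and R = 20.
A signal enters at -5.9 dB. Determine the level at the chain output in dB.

Stage 1: 28.5 dB above -34.4 dB, reduced 3:1 to 9.5 dB above → -24.9 dB.
Stage 2: -24.9 dB ≤ -17.5 dB, so stage 2 doesn't engage; output -24.9 dB.
Stage 3: 18.1 dB above -43 dB, reduced 20:1 to 0.905 dB above → -42.095 dB.

-42.095 dB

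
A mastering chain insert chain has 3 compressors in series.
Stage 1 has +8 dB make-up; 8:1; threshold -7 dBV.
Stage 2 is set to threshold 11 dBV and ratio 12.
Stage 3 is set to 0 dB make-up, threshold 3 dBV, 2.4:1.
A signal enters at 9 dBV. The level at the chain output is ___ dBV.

Stage 1: 9 dBV is 16 dB over -7 dBV; at 8:1 that becomes 2 dB over, giving -5 dBV; +8 dB make-up → 3 dBV.
Stage 2: 3 dBV ≤ 11 dBV, so stage 2 doesn't engage; output 3 dBV.
Stage 3: below threshold (3 ≤ 3); passes unchanged; output 3 dBV.

3 dBV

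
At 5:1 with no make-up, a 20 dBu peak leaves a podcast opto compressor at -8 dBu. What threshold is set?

Gain reduction = 20 − (-8) = 28 dB; output overshoot = GR / (R − 1) = 28 / 4 = 7 dB.
Threshold = output − output overshoot = -8 − 7 = -15 dBu.

-15 dBu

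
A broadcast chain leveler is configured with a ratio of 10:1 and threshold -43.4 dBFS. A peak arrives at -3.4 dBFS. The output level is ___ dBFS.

-39.4 dBFS

The input is 40 dB above the -43.4 dBFS threshold.
The 40 dB excess becomes 4 dB after 10:1 reduction.
That puts the output at -39.4 dBFS.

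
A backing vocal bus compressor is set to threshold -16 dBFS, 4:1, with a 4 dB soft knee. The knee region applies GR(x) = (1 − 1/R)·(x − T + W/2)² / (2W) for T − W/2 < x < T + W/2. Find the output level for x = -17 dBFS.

-17.09375 dBFS

x − T + W/2 = -17 − (-16) + 2 = 1.
GR = (1 − 1/4) × 1² / 8 = 0.75 × 1 / 8 = 0.09375 dB.
Output = -17 − 0.09375 = -17.09375 dBFS.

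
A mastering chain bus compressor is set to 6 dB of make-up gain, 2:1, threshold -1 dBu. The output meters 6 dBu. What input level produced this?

Stripping the +6 dB make-up gives 0 dBu at the gain stage.
Post-compression overshoot = 0 − (-1) = 1 dB.
Undo the ratio: input overshoot = 1 × 2 = 2 dB, giving input = 1 dBu.

1 dBu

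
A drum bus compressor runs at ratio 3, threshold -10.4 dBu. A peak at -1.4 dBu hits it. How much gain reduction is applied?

-1.4 dBu exceeds the threshold by 9 dB.
After 3:1 compression the overshoot becomes 9/3 = 3 dB.
GR = overshoot in − overshoot out = 9 − 3 = 6 dB.

6 dB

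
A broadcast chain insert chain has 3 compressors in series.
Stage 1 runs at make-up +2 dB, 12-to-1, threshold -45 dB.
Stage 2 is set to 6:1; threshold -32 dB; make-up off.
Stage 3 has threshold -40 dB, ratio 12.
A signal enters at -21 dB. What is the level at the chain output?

-41 dB

Stage 1: 24 dB above -45 dB, reduced 12:1 to 2 dB above → -43 dB; +2 dB make-up → -41 dB.
Stage 2: -41 dB is at or below the -32 dB threshold — no compression; output -41 dB.
Stage 3: -41 dB is at or below the -40 dB threshold — no compression; output -41 dB.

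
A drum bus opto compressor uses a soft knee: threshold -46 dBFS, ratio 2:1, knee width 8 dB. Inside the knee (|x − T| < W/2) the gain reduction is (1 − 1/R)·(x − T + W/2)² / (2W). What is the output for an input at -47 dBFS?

x − T + W/2 = -47 − (-46) + 4 = 3.
GR = (1 − 1/2) × 3² / 16 = 0.5 × 9 / 16 = 0.28125 dB.
Output = -47 − 0.28125 = -47.28125 dBFS.

-47.28125 dBFS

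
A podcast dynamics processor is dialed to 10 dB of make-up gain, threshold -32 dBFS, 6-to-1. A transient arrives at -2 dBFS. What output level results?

Overshoot: -2 − (-32) = 30 dB.
At 6:1 the overshoot is divided by 6, leaving 5 dB above threshold.
That puts the output at -27 dBFS; make-up adds 10 dB, giving -17 dBFS.

-17 dBFS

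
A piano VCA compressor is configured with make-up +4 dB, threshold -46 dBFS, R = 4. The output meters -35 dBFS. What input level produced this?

Stripping the +4 dB make-up gives -39 dBFS at the gain stage.
That's 7 dB above the -46 dBFS threshold.
Undo the ratio: input overshoot = 7 × 4 = 28 dB, giving input = -18 dBFS.

-18 dBFS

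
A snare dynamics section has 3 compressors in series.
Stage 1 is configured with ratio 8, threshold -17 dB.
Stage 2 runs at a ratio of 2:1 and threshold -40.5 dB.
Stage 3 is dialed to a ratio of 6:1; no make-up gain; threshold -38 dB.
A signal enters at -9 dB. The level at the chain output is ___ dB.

Stage 1: overshoot 8 dB → 8/8 = 1 dB → -16 dB.
Stage 2: -16 dB is 24.5 dB over -40.5 dB; at 2:1 that becomes 12.25 dB over, giving -28.25 dB.
Stage 3: -28.25 dB is 9.75 dB over -38 dB; at 6:1 that becomes 1.625 dB over, giving -36.375 dB.

-36.375 dB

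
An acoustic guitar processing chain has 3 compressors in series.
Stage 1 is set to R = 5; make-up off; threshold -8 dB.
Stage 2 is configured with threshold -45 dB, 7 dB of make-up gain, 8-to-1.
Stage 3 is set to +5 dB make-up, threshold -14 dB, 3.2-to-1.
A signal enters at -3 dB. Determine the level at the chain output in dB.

Stage 1: -3 dB is 5 dB over -8 dB; at 5:1 that becomes 1 dB over, giving -7 dB.
Stage 2: overshoot 38 dB → 38/8 = 4.75 dB → -40.25 dB; +7 dB make-up → -33.25 dB.
Stage 3: -33.25 dB is at or below the -14 dB threshold — no compression; make-up brings it to -28.25 dB.

-28.25 dB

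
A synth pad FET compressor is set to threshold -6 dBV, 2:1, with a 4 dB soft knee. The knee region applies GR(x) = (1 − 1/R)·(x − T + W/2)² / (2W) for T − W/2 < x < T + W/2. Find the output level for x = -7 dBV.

x − T + W/2 = -7 − (-6) + 2 = 1.
GR = (1 − 1/2) × 1² / 8 = 0.5 × 1 / 8 = 0.0625 dB.
Output = -7 − 0.0625 = -7.0625 dBV.

-7.0625 dBV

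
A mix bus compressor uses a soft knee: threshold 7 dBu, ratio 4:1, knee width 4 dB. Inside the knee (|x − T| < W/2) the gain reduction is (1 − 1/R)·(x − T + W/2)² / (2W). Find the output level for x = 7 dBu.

x − T + W/2 = 7 − 7 + 2 = 2.
GR = (1 − 1/4) × 2² / 8 = 0.75 × 4 / 8 = 0.375 dB.
Output = 7 − 0.375 = 6.625 dBu.

6.625 dBu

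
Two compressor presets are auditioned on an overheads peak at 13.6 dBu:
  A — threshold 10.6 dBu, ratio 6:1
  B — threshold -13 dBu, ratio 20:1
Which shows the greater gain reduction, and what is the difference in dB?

A: GR = 3 − 3/6 = 2.5 dB.
B: GR = 26.6 − 26.6/20 = 25.27 dB.
Difference: 22.77 dB in favour of B.

B, by 22.77 dB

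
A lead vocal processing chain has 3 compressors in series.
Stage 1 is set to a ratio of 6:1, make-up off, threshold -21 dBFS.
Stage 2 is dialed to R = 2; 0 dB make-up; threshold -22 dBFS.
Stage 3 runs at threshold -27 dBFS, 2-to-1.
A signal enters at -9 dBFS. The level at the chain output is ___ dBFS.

-23.75 dBFS

Stage 1: overshoot 12 dB → 12/6 = 2 dB → -19 dBFS.
Stage 2: -19 dBFS is 3 dB over -22 dBFS; at 2:1 that becomes 1.5 dB over, giving -20.5 dBFS.
Stage 3: 6.5 dB above -27 dBFS, reduced 2:1 to 3.25 dB above → -23.75 dBFS.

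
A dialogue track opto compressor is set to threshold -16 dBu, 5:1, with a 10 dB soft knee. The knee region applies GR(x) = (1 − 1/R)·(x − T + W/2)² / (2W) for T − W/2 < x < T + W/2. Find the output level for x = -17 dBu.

-17.64 dBu

x − T + W/2 = -17 − (-16) + 5 = 4.
GR = (1 − 1/5) × 4² / 20 = 0.8 × 16 / 20 = 0.64 dB.
Output = -17 − 0.64 = -17.64 dBu.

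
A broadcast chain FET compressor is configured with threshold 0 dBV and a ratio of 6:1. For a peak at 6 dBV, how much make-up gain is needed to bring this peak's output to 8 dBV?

The peak compresses to 0 + 6/6 = 1 dBV.
To reach 8 dBV requires 8 − 1 = 7 dB of make-up.

7 dB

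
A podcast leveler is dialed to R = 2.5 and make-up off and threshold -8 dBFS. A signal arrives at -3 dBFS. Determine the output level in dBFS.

-6 dBFS

Overshoot: -3 − (-8) = 5 dB.
2.5:1 compression reduces that to 5/2.5 = 2 dB over.
So the level is -8 + 2 = -6 dBFS.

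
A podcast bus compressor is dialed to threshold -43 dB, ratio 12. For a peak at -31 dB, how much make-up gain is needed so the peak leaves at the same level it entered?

11 dB

The peak compresses to -43 + 12/12 = -42 dB.
To reach -31 dB requires -31 − (-42) = 11 dB of make-up.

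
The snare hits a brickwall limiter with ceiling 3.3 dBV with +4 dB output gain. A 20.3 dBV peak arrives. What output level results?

At ∞:1, everything above 3.3 dBV is held at the ceiling.
Output gain then adds 4 dB: 3.3 + 4 = 7.3 dBV.

7.3 dBV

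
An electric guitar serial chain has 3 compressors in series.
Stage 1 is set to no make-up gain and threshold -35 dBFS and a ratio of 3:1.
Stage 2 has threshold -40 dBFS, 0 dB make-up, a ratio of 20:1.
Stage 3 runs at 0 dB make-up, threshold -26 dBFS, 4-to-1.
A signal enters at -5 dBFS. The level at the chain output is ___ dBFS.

-39.25 dBFS

Stage 1: overshoot 30 dB → 30/3 = 10 dB → -25 dBFS.
Stage 2: 15 dB above -40 dBFS, reduced 20:1 to 0.75 dB above → -39.25 dBFS.
Stage 3: -39.25 dBFS ≤ -26 dBFS, so stage 3 doesn't engage; output -39.25 dBFS.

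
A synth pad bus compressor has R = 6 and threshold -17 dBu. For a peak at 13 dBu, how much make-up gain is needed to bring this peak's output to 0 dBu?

Overshoot 30 dB → 30/6 = 5 dB after compression, so the compressed level is -17 + 5 = -12 dBu.
Make-up = target − compressed = 0 − (-12) = 12 dB.

12 dB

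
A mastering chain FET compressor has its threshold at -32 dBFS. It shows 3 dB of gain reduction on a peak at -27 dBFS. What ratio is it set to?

Input overshoot = -27 − (-32) = 5 dB.
Output overshoot = 5 − 3 = 2 dB.
Ratio = input overshoot / output overshoot = 5 / 2 = 2.5.

2.5:1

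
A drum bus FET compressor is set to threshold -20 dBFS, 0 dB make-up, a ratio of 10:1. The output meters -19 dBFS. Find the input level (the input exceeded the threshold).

That's 1 dB above the -20 dBFS threshold.
Input overshoot = R × output overshoot = 10 dB → input = -20 + 10 = -10 dBFS.

-10 dBFS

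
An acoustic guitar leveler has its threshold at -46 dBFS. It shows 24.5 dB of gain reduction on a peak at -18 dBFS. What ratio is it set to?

Input overshoot = -18 − (-46) = 28 dB.
Output overshoot = 28 − 24.5 = 3.5 dB.
Ratio = input overshoot / output overshoot = 28 / 3.5 = 8.

8:1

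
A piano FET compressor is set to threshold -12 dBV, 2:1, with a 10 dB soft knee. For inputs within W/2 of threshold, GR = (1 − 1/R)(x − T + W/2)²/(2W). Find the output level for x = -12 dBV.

-12.625 dBV

x − T + W/2 = -12 − (-12) + 5 = 5.
GR = (1 − 1/2) × 5² / 20 = 0.5 × 25 / 20 = 0.625 dB.
Output = -12 − 0.625 = -12.625 dBV.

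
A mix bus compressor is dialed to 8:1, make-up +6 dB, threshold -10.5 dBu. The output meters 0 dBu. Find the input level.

25.5 dBu

Stripping the +6 dB make-up gives -6 dBu at the gain stage.
The compressed level sits -6 − (-10.5) = 4.5 dB over threshold.
Undo the ratio: input overshoot = 4.5 × 8 = 36 dB, giving input = 25.5 dBu.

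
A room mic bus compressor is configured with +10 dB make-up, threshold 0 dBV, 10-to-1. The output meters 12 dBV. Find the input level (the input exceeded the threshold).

20 dBV

Stripping the +10 dB make-up gives 2 dBV at the gain stage.
Post-compression overshoot = 2 − 0 = 2 dB.
Input overshoot = R × output overshoot = 20 dB → input = 0 + 20 = 20 dBV.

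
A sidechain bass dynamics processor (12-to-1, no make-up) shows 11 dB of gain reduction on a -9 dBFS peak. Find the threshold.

Input is 12 dB above T (since output overshoot × R = input overshoot: (-20 − T)·12 = -9 − T gives T = -21 dBFS).
Check: -21 + (-9 − (-21))/12 = -21 + 1 = -20 dBFS. ✓

-21 dBFS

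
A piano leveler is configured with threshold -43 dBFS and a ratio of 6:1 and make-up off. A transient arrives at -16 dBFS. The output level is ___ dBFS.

-38.5 dBFS

-16 dBFS sits 27 dB over threshold.
6:1 compression reduces that to 27/6 = 4.5 dB over.
Output = -43 + 4.5 = -38.5 dBFS.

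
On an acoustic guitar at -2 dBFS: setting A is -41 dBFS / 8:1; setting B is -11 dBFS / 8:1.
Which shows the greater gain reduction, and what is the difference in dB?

A: 39 dB over, compressed to 4.875 dB over, so 34.125 dB of GR.
B: 9 dB over, compressed to 1.125 dB over, so 7.875 dB of GR.
A applies 26.25 dB more gain reduction.

A, by 26.25 dB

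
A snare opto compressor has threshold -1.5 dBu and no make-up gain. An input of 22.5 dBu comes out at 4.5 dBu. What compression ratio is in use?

4:1

Input overshoot = 22.5 − (-1.5) = 24 dB; output overshoot = 4.5 − (-1.5) = 6 dB.
Ratio = 24 / 6 = 4.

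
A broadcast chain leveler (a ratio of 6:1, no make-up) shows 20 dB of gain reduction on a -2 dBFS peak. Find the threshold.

-26 dBFS

Input is 24 dB above T (since output overshoot × R = input overshoot: (-22 − T)·6 = -2 − T gives T = -26 dBFS).
Check: -26 + (-2 − (-26))/6 = -26 + 4 = -22 dBFS. ✓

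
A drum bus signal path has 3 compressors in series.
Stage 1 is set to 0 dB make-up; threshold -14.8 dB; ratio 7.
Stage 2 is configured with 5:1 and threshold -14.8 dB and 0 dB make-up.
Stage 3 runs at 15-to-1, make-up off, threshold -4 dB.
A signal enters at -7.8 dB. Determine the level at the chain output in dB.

Stage 1: overshoot 7 dB → 7/7 = 1 dB → -13.8 dB.
Stage 2: 1 dB above -14.8 dB, reduced 5:1 to 0.2 dB above → -14.6 dB.
Stage 3: below threshold (-14.6 ≤ -4); passes unchanged; output -14.6 dB.

-14.6 dB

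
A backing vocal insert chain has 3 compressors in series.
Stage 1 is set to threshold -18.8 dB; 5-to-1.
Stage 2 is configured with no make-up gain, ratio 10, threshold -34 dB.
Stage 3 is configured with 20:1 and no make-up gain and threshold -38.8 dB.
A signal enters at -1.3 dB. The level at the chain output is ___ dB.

Stage 1: 17.5 dB above -18.8 dB, reduced 5:1 to 3.5 dB above → -15.3 dB.
Stage 2: -15.3 dB is 18.7 dB over -34 dB; at 10:1 that becomes 1.87 dB over, giving -32.13 dB.
Stage 3: 6.67 dB above -38.8 dB, reduced 20:1 to 0.3335 dB above → -38.4665 dB.

-38.4665 dB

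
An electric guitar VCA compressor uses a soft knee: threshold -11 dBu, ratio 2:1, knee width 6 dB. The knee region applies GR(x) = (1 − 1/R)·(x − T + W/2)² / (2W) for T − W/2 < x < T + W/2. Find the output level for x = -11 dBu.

-11.375 dBu

x − T + W/2 = -11 − (-11) + 3 = 3.
GR = (1 − 1/2) × 3² / 12 = 0.5 × 9 / 12 = 0.375 dB.
Output = -11 − 0.375 = -11.375 dBu.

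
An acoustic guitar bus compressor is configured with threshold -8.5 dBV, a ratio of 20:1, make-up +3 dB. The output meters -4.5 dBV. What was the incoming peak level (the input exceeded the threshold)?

Stripping the +3 dB make-up gives -7.5 dBV at the gain stage.
The compressed level sits -7.5 − (-8.5) = 1 dB over threshold.
Input overshoot = R × output overshoot = 20 dB → input = -8.5 + 20 = 11.5 dBV.

11.5 dBV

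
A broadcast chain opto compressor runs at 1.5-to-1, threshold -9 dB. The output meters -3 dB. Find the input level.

The compressed level sits -3 − (-9) = 6 dB over threshold.
Input overshoot = R × output overshoot = 9 dB → input = -9 + 9 = 0 dB.

0 dB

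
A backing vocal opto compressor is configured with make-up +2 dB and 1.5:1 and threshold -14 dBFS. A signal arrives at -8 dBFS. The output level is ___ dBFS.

-8 dBFS

Overshoot: -8 − (-14) = 6 dB.
The 6 dB excess becomes 4 dB after 1.5:1 reduction.
That puts the output at -10 dBFS; make-up adds 2 dB, giving -8 dBFS.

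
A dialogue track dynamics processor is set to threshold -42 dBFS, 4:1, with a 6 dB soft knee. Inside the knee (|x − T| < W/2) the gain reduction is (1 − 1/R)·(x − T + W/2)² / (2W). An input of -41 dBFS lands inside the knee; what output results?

x − T + W/2 = -41 − (-42) + 3 = 4.
GR = (1 − 1/4) × 4² / 12 = 0.75 × 16 / 12 = 1 dB.
Output = -41 − 1 = -42 dBFS.

-42 dBFS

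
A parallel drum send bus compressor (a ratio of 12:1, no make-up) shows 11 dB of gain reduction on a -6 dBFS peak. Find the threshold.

-18 dBFS

Let T be the threshold. Output overshoot = (input overshoot)/R, so -17 − T = (-6 − T)/12.
12·(-17 − T) = -6 − T → 11·T = -204 − (-6) = -198.
T = -198/11 = -18 dBFS.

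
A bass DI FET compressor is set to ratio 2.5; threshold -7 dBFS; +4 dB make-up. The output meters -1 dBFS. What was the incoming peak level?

Stripping the +4 dB make-up gives -5 dBFS at the gain stage.
The compressed level sits -5 − (-7) = 2 dB over threshold.
Undo the ratio: input overshoot = 2 × 2.5 = 5 dB, giving input = -2 dBFS.

-2 dBFS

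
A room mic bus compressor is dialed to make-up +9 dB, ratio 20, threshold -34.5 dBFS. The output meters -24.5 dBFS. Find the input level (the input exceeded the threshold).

-14.5 dBFS

Stripping the +9 dB make-up gives -33.5 dBFS at the gain stage.
Post-compression overshoot = -33.5 − (-34.5) = 1 dB.
Input overshoot = R × output overshoot = 20 dB → input = -34.5 + 20 = -14.5 dBFS.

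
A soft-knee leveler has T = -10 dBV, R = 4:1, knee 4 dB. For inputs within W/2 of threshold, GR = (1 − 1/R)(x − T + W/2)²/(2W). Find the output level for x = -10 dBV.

x − T + W/2 = -10 − (-10) + 2 = 2.
GR = (1 − 1/4) × 2² / 8 = 0.75 × 4 / 8 = 0.375 dB.
Output = -10 − 0.375 = -10.375 dBV.

-10.375 dBV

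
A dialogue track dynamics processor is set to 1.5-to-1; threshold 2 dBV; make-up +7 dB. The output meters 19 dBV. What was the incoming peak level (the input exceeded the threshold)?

17 dBV

Before make-up, the level was 19 − 7 = 12 dBV.
The compressed level sits 12 − 2 = 10 dB over threshold.
Undo the ratio: input overshoot = 10 × 1.5 = 15 dB, giving input = 17 dBV.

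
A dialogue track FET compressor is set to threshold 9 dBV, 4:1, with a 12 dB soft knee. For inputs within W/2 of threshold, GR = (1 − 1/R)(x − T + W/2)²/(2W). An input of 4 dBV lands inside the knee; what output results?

x − T + W/2 = 4 − 9 + 6 = 1.
GR = (1 − 1/4) × 1² / 24 = 0.75 × 1 / 24 = 0.03125 dB.
Output = 4 − 0.03125 = 3.96875 dBV.

3.96875 dBV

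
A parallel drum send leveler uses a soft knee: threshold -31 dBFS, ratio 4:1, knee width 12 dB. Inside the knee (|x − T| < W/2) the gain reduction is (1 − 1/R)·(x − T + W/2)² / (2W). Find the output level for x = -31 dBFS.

x − T + W/2 = -31 − (-31) + 6 = 6.
GR = (1 − 1/4) × 6² / 24 = 0.75 × 36 / 24 = 1.125 dB.
Output = -31 − 1.125 = -32.125 dBFS.

-32.125 dBFS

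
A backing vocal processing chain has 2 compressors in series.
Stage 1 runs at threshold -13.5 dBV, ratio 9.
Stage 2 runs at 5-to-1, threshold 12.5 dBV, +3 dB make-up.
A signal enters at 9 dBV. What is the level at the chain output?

-8 dBV

Stage 1: 22.5 dB above -13.5 dBV, reduced 9:1 to 2.5 dB above → -11 dBV.
Stage 2: -11 dBV is at or below the 12.5 dBV threshold — no compression; make-up brings it to -8 dBV.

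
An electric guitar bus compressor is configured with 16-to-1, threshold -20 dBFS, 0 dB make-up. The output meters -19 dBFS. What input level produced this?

-4 dBFS

That's 1 dB above the -20 dBFS threshold.
Input overshoot = R × output overshoot = 16 dB → input = -20 + 16 = -4 dBFS.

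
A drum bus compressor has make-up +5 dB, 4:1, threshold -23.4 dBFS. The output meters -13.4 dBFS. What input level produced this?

Before make-up, the level was -13.4 − 5 = -18.4 dBFS.
That's 5 dB above the -23.4 dBFS threshold.
Before 4:1 compression the overshoot was 5 × 4 = 20 dB, so input = -23.4 + 20 = -3.4 dBFS.

-3.4 dBFS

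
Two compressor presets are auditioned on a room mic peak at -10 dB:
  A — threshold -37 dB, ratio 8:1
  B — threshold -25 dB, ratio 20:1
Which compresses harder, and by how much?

A: 27 dB over, compressed to 3.375 dB over, so 23.625 dB of GR.
B: 15 dB over, compressed to 0.75 dB over, so 14.25 dB of GR.
A reduces 9.375 dB more.

A, by 9.375 dB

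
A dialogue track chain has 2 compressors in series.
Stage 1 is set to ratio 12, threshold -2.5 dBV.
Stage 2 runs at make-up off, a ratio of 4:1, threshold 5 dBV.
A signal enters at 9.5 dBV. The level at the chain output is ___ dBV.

Stage 1: 9.5 dBV is 12 dB over -2.5 dBV; at 12:1 that becomes 1 dB over, giving -1.5 dBV.
Stage 2: -1.5 dBV ≤ 5 dBV, so stage 2 doesn't engage; output -1.5 dBV.

-1.5 dBV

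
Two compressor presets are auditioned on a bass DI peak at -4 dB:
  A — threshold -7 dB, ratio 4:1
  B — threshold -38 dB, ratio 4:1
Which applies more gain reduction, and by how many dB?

B, by 23.25 dB

A: overshoot 3 dB → output overshoot 0.75 dB → GR 2.25 dB.
B: overshoot 34 dB → output overshoot 8.5 dB → GR 25.5 dB.
Difference: 23.25 dB in favour of B.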